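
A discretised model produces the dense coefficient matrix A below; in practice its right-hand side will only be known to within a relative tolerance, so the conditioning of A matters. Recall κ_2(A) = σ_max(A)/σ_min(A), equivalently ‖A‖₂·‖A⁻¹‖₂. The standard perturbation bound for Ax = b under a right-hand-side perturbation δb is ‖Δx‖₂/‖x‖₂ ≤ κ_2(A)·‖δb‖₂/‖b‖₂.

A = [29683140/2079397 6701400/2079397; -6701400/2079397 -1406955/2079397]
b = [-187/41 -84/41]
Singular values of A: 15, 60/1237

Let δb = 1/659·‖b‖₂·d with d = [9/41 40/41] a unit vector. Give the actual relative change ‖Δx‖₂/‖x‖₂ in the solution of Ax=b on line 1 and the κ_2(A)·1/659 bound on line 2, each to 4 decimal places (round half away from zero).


σ_max = 15, σ_min = 60/1237
κ = σ_max/σ_min = 15/(60/1237) = 309.2500
perturbation bound = 309.2500·1/659 = 0.4693
solve Ax = b  →  x = [13.3167 -60.4000]
‖b‖ = 5.0000, ‖x‖ = 61.8506
δb = ε·‖b‖·d = [0.0017 0.0074]; solving A·Δx = δb gives ‖Δx‖ = 0.1564
dividing the unrounded norms, ‖Δx‖/‖x‖ = 0.0025
so the bound overstates the realised error by a factor of ≈ 185.5517 (computed from the unrounded values)

0.0025
0.4693


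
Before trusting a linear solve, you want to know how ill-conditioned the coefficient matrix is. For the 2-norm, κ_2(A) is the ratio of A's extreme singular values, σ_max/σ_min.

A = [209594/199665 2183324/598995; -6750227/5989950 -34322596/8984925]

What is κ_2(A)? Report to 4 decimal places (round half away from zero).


309.8250

M = AᵀA = [101191729969/42662902500 260172734206/31997176875; 260172734206/31997176875 2676092658976/95991530625]. tr(M)=18584153929/614345796, det(M)=1464100/153586449
solving λ² − 18584153929/614345796·λ + 1464100/153586449 = 0 gives λ = 121/4, 48400/153586449
κ = σ_max/σ_min = (11/2)/(220/12393) = 309.8250


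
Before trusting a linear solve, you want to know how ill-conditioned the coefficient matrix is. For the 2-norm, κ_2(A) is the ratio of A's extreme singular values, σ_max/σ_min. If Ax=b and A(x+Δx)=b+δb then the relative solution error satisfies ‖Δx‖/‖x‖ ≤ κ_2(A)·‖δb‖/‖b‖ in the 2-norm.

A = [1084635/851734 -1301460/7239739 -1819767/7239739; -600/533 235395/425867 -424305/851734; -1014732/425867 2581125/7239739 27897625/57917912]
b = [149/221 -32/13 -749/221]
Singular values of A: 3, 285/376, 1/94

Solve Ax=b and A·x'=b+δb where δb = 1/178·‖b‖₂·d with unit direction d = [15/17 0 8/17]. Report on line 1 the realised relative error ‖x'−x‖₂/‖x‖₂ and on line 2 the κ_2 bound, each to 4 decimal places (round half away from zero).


0.0238
1.5843

largest singular value 3, smallest 1/94
condition number: 3 ÷ (1/94) = 282.0000
bound on ‖Δx‖/‖x‖: κ·ε = 282.0000·1/178 = 1.5843
solve Ax = b  →  x = [-19.3333 -81.7973 -42.1300]
‖b‖ = 4.2426, ‖x‖ = 94.0187
δb = ε·‖b‖·d = [0.0210 0.0000 0.0112]; solving A·Δx = δb gives ‖Δx‖ = 2.2405
dividing the unrounded norms, ‖Δx‖/‖x‖ = 0.0238
tightness: 0.0238 against a bound of 1.5843 (unrounded ratio ≈ 0.0150)


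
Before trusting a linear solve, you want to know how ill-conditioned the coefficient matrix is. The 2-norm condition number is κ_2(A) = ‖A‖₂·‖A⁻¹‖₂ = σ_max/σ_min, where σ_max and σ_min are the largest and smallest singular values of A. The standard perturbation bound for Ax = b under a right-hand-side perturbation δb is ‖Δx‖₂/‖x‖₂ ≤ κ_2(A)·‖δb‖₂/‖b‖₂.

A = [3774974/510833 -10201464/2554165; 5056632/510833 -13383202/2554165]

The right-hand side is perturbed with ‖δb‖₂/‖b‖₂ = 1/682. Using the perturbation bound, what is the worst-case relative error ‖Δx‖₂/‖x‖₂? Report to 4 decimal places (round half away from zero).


M = AᵀA = [39819955884100/260950353889 -21236837771520/260950353889; -21236837771520/260950353889 11327198540644/260950353889]. tr(M)=176979773096/902942401, det(M)=600250000/902942401
char-poly roots: 196 and 3062500/902942401
κ = σ_max/σ_min = 14/(1750/30049) = 240.3920
perturbation bound = 240.3920·1/682 = 0.3525

0.3525


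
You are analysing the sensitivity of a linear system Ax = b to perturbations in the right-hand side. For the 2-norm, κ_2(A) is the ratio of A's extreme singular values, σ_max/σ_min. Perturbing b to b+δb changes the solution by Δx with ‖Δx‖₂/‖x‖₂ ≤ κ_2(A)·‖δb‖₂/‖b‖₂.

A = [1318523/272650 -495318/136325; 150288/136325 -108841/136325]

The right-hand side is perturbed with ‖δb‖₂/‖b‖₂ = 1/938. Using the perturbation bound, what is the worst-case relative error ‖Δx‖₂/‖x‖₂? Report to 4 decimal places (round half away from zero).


0.2836

form AᵀA = [217590581/8844500 -40797333/2211125; -40797333/2211125 30599201/2211125] with trace 67997477/1768900 and determinant 923521/44222500
char-poly roots: 961/25 and 961/1768900
σ_max=√(961/25)=(31/5), σ_min=√(961/1768900)=(31/1330) → κ = 266.0000
perturbation bound = 266.0000·1/938 = 0.2836


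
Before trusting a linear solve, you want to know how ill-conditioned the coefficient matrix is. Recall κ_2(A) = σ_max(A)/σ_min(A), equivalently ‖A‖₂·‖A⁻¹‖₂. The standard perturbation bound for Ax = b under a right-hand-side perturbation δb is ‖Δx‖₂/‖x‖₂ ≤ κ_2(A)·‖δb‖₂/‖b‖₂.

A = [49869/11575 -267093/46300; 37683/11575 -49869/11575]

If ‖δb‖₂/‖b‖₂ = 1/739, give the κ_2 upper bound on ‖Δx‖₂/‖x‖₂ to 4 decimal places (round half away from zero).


0.5012

form AᵀA = [156277026/5359225 -833460597/21436900; -833460597/21436900 4445173809/85747600] with trace 277824249/3429904 and determinant 164025/3429904
char-poly roots: 81 and 2025/3429904
so κ_2 = √(81 / (2025/3429904)) = 370.4000
worst-case relative error ≤ 370.4000 × 1/739 = 0.5012


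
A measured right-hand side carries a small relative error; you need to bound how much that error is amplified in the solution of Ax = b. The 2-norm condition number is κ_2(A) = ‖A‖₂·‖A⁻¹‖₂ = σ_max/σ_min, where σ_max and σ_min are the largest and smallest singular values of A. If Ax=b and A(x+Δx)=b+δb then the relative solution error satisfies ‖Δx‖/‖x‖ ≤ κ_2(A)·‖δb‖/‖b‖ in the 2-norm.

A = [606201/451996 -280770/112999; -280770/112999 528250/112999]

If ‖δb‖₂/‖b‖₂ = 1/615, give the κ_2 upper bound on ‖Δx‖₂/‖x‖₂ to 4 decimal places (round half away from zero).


0.6103

form AᵀA = [5635945809/706921744 -1320882465/88365218; -1320882465/88365218 1238338600/44182609] with trace 88060081/2446096 and determinant 5625/611524
eigenvalues of AᵀA: λ = (tr ± √(tr²−4·det))/2 = 36, 625/2446096
σ_max=√36=6, σ_min=√(625/2446096)=(25/1564) → κ = 375.3600
κ_2(A)·‖δb‖/‖b‖ = 0.6103


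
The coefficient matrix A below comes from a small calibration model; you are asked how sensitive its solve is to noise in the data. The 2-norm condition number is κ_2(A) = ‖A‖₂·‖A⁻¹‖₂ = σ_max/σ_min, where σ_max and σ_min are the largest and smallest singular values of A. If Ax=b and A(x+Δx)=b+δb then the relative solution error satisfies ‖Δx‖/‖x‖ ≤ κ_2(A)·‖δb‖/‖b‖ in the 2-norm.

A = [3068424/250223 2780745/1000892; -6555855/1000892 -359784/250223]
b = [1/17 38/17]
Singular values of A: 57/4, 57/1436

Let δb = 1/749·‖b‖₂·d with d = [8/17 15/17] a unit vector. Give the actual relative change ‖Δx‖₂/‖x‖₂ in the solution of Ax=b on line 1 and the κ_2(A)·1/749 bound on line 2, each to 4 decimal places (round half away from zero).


σ_max = 57/4, σ_min = 57/1436
κ_2(A) = (57/4) / (57/1436) = 359.0000
perturbation bound = 359.0000·1/749 = 0.4793
solve Ax = b  →  x = [-11.1288 49.1416]
‖b‖ = 2.2361, ‖x‖ = 50.3860
re-solving with b+δb shifts x by Δx of norm 0.0752
relative error = 0.0015
tightness: 0.0015 against a bound of 0.4793 (unrounded ratio ≈ 0.0031)

0.0015
0.4793


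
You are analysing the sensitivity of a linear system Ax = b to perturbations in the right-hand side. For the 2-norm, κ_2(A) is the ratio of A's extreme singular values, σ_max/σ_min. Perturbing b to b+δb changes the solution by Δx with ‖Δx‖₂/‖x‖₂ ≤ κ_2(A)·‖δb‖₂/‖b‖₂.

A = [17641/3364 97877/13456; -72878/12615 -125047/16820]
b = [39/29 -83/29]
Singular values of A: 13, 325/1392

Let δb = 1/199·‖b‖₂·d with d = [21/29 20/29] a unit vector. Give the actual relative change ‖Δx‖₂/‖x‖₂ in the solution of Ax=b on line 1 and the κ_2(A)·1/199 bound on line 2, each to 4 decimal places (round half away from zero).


0.0159
0.2798

largest singular value 13, smallest 325/1392
κ = σ_max/σ_min = 13/(325/1392) = 55.6800
worst-case relative error ≤ 55.6800 × 1/199 = 0.2798
solve Ax = b  →  x = [3.5649 -2.3852]
‖b‖ = 3.1623, ‖x‖ = 4.2893
Δx = A⁻¹·δb where δb = 1/199·3.1623·d; ‖Δx‖ = 0.0681
realised ‖Δx‖/‖x‖ = 0.0159
so the bound overstates the realised error by a factor of ≈ 17.6331 (computed from the unrounded values)


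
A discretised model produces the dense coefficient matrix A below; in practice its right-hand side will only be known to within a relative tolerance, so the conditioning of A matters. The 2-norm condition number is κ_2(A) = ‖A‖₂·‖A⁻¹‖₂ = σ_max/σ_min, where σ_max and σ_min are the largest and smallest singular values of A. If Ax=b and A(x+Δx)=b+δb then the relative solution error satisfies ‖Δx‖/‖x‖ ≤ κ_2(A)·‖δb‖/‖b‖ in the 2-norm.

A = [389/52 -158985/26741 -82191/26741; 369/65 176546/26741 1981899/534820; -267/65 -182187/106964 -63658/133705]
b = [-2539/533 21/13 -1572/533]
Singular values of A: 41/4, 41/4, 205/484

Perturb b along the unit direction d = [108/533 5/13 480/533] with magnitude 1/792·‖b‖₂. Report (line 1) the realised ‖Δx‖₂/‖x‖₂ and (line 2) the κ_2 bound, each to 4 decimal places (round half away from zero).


from the listed singular values, σ₁ = 41/4, σ_n = 205/484
κ = σ_max/σ_min = (41/4)/(205/484) = 24.2000
bound on ‖Δx‖/‖x‖: κ·ε = 24.2000·1/792 = 0.0306
solve Ax = b  →  x = [-0.1366 3.7463 -6.0293]
‖b‖₂ = 5.8310 and ‖x‖₂ = 7.0997
δb = ε·‖b‖·d = [0.0015 0.0028 0.0066]; solving A·Δx = δb gives ‖Δx‖ = 0.0174
relative error = 0.0024
realised/bound (from unrounded values) ≈ 0.0801

0.0024
0.0306


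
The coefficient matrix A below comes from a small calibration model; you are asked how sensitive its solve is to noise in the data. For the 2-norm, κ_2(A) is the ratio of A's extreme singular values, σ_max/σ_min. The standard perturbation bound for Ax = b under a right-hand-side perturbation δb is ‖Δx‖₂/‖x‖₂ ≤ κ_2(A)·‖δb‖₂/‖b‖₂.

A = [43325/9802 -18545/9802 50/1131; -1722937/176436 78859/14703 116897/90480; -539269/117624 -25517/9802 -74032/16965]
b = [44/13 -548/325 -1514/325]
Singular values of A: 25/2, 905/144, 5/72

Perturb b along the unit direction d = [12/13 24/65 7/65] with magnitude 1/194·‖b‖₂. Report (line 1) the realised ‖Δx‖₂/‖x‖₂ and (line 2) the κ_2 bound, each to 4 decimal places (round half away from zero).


σ_max = 25/2, σ_min = 5/72
condition number: (25/2) ÷ (5/72) = 180.0000
worst-case relative error ≤ 180.0000 × 1/194 = 0.9278
solve Ax = b  →  x = [-7.5570 -18.9688 20.3230]
2-norm of b is 6.0000; of x, 28.8088
with δb = [0.0285 0.0114 0.0033], A·Δx = δb → ‖Δx‖ = 0.4454
dividing the unrounded norms, ‖Δx‖/‖x‖ = 0.0155
so the bound overstates the realised error by a factor of ≈ 60.0184 (computed from the unrounded values)

0.0155
0.9278


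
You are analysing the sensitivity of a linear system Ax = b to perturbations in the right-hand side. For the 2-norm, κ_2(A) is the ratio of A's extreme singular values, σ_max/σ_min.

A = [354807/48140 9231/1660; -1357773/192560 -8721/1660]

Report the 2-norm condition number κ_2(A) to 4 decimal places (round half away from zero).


332.0000

form AᵀA = [4587105393/44089600 860070069/11022400; 860070069/11022400 80633601/1377800] with trace 286695225/1763584 and determinant 6765201/28217344
char-poly roots: 2601/16 and 2601/1763584
so κ_2 = √((2601/16) / (2601/1763584)) = 332.0000


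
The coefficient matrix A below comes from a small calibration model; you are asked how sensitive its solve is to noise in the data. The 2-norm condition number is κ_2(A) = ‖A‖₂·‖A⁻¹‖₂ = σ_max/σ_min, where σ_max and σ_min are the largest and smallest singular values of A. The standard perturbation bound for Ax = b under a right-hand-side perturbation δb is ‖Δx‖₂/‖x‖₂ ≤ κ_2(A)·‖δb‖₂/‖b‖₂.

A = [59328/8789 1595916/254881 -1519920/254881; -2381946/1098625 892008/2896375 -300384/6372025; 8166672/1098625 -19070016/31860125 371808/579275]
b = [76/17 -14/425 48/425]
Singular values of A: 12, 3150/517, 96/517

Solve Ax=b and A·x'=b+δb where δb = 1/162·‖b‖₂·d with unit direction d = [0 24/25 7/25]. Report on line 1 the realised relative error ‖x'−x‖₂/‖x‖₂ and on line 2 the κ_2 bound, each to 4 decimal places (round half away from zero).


0.3178
0.3989

from the listed singular values, σ₁ = 12, σ_n = 96/517
condition number: 12 ÷ (96/517) = 64.6250
worst-case relative error ≤ 64.6250 × 1/162 = 0.3989
solve Ax = b  →  x = [0.0697 0.3350 -0.3190]
2-norm of b is 4.4721; of x, 0.4678
δb = ε·‖b‖·d = [0.0000 0.0265 0.0077]; solving A·Δx = δb gives ‖Δx‖ = 0.1487
realised ‖Δx‖/‖x‖ = 0.3178
realised/bound (from unrounded values) ≈ 0.7966


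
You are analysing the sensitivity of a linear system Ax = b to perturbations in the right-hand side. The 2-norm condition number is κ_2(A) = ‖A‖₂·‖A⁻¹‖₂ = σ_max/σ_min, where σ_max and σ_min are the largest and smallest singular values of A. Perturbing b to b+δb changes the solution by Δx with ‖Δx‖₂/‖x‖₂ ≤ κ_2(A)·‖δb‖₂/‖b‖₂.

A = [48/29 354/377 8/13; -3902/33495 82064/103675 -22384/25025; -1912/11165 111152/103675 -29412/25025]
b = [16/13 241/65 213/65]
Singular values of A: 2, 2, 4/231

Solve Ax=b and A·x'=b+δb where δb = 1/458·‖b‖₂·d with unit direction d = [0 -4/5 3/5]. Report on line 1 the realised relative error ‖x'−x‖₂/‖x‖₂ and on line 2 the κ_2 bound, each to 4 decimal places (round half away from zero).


from the listed singular values, σ₁ = 2, σ_n = 4/231
κ_2(A) = 2 / (4/231) = 115.5000
κ_2(A)·‖δb‖/‖b‖ = 0.2522
solve Ax = b  →  x = [32.1207 -31.5517 -36.2500]
‖b‖₂ = 5.0990 and ‖x‖₂ = 57.8041
with δb = [0.0000 -0.0089 0.0067], A·Δx = δb → ‖Δx‖ = 0.6429
relative error = 0.0111
so the bound overstates the realised error by a factor of ≈ 22.6726 (computed from the unrounded values)

0.0111
0.2522


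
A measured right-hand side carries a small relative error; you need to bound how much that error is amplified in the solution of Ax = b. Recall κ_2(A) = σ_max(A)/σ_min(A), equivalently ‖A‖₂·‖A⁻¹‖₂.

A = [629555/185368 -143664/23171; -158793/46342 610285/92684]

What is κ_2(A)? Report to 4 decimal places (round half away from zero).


94.0000

M = AᵀA = [950990449/40857664 -222774525/5107208; -222774525/5107208 835525921/10214416]. tr(M)=14854997/141376, det(M)=2825761/2262016
solving λ² − 14854997/141376·λ + 2825761/2262016 = 0 gives λ = 1681/16, 1681/141376
so κ_2 = √((1681/16) / (1681/141376)) = 94.0000


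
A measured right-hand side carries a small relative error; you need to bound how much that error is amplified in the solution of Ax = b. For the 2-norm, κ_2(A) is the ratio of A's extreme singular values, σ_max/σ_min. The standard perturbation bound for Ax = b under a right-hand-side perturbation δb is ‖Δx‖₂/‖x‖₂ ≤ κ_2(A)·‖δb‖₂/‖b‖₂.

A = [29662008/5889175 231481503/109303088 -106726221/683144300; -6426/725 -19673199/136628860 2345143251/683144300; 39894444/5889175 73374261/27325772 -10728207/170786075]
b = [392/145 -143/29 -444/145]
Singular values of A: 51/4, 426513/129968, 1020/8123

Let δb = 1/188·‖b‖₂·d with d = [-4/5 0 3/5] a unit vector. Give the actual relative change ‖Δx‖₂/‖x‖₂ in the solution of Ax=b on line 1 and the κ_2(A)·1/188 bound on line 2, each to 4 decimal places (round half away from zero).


from the listed singular values, σ₁ = 51/4, σ_n = 1020/8123
κ_2(A) = (51/4) / (1020/8123) = 101.5375
worst-case relative error ≤ 101.5375 × 1/188 = 0.5401
solve Ax = b  →  x = [-8.6935 20.2529 -23.0330]
‖b‖₂ = 6.4031 and ‖x‖₂ = 31.8791
Δx = A⁻¹·δb where δb = 1/188·6.4031·d; ‖Δx‖ = 0.2712
dividing the unrounded norms, ‖Δx‖/‖x‖ = 0.0085
tightness: 0.0085 against a bound of 0.5401 (unrounded ratio ≈ 0.0158)

0.0085
0.5401


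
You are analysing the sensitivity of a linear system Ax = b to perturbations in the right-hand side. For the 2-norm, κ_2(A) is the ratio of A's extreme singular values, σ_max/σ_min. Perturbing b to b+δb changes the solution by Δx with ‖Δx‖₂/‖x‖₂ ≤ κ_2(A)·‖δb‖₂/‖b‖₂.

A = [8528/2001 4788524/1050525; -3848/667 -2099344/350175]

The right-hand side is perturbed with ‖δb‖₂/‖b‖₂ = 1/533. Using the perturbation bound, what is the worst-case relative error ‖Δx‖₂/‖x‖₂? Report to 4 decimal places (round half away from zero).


form AᵀA = [205990720/4004001 22708202816/420420105; 22708202816/420420105 2503806766864/44144111025] with trace 5677591504/52490025 and determinant 29246464/52490025
λ_max, λ_min = (5677591504/52490025 ± √32228904695786895616/2755202724500625)/2 = 2704/25, 10816/2099601
κ = σ_max/σ_min = (52/5)/(104/1449) = 144.9000
bound on ‖Δx‖/‖x‖: κ·ε = 144.9000·1/533 = 0.2719

0.2719


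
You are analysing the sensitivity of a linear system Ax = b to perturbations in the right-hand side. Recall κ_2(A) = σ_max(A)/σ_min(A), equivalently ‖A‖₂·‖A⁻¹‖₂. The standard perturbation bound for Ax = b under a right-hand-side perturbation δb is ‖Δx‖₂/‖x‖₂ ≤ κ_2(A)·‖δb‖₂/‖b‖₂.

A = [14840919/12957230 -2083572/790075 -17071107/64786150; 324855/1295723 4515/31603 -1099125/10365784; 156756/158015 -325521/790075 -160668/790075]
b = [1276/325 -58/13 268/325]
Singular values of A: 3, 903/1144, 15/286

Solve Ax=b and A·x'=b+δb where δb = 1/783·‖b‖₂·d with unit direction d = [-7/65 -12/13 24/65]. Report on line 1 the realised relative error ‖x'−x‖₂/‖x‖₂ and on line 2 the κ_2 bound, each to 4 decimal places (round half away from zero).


0.0019
0.0731

σ_max = 3, σ_min = 15/286
κ_2(A) = 3 / (15/286) = 57.2000
perturbation bound = 57.2000·1/783 = 0.0731
solve Ax = b  →  x = [15.1725 -2.3688 74.7595]
‖b‖₂ = 6.0000 and ‖x‖₂ = 76.3204
δb = ε·‖b‖·d = [-0.0008 -0.0071 0.0028]; solving A·Δx = δb gives ‖Δx‖ = 0.1461
dividing the unrounded norms, ‖Δx‖/‖x‖ = 0.0019
so the bound overstates the realised error by a factor of ≈ 38.1602 (computed from the unrounded values)


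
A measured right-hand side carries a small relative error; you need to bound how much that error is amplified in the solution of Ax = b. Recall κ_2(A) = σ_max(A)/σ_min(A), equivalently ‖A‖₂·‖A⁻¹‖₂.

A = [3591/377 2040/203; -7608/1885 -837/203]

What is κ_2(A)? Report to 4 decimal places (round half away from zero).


175.0000

AᵀA = [77589/725 114048/1015; 114048/1015 167661/1421]; tr = 275634/1225, det = 81/49
char-poly roots: 225 and 9/1225
κ_2(A) = √(λ_max/λ_min) = √(225 / (9/1225)) = 175.0000


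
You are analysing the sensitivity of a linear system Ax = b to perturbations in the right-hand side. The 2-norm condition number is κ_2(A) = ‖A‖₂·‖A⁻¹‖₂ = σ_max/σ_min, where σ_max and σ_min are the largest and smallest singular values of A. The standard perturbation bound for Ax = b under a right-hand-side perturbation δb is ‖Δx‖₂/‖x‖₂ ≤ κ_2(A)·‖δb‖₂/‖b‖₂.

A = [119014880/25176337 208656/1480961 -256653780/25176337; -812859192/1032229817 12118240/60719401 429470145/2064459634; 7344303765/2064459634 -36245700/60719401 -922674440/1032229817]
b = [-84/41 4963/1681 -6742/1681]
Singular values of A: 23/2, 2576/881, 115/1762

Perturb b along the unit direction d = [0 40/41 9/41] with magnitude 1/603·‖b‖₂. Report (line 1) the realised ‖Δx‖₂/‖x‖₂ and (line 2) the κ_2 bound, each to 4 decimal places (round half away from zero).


0.0045
0.2922

σ_max = 23/2, σ_min = 115/1762
κ = σ_max/σ_min = (23/2)/(115/1762) = 176.2000
worst-case relative error ≤ 176.2000 × 1/603 = 0.2922
solve Ax = b  →  x = [4.6349 30.1964 2.7676]
‖b‖₂ = 5.3852 and ‖x‖₂ = 30.6751
δb = ε·‖b‖·d = [0.0000 0.0087 0.0020]; solving A·Δx = δb gives ‖Δx‖ = 0.1368
dividing the unrounded norms, ‖Δx‖/‖x‖ = 0.0045
so the bound overstates the realised error by a factor of ≈ 65.5066 (computed from the unrounded values)


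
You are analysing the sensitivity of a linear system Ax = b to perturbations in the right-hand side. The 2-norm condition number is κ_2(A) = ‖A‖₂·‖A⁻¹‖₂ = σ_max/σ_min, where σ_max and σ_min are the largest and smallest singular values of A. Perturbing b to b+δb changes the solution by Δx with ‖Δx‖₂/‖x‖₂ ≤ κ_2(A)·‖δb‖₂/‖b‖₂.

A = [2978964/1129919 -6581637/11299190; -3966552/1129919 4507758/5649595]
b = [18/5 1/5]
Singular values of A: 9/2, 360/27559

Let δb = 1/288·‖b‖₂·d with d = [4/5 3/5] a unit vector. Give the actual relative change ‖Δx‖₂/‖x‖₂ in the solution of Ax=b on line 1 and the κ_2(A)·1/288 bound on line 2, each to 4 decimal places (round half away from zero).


largest singular value 9/2, smallest 360/27559
κ = σ_max/σ_min = (9/2)/(360/27559) = 344.4875
perturbation bound = 344.4875·1/288 = 1.1961
solve Ax = b  →  x = [50.8464 223.9593]
2-norm of b is 3.6056; of x, 229.6588
re-solving with b+δb shifts x by Δx of norm 0.9584
realised ‖Δx‖/‖x‖ = 0.0042
tightness: 0.0042 against a bound of 1.1961 (unrounded ratio ≈ 0.0035)

0.0042
1.1961


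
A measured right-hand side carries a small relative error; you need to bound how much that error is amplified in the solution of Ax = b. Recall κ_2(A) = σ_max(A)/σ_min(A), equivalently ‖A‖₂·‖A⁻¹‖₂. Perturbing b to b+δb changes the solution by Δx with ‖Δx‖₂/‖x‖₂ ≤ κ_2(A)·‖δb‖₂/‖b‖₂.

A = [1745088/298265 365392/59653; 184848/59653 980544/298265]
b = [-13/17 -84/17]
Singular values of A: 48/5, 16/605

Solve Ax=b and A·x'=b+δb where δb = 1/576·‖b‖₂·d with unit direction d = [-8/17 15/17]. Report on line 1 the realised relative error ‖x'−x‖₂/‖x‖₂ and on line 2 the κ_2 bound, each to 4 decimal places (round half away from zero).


σ_max = 48/5, σ_min = 16/605
condition number: (48/5) ÷ (16/605) = 363.0000
worst-case relative error ≤ 363.0000 × 1/576 = 0.6302
solve Ax = b  →  x = [109.3103 -104.5366]
‖b‖₂ = 5.0000 and ‖x‖₂ = 151.2503
with δb = [-0.0041 0.0077], A·Δx = δb → ‖Δx‖ = 0.3282
relative error = 0.0022
tightness: 0.0022 against a bound of 0.6302 (unrounded ratio ≈ 0.0034)

0.0022
0.6302


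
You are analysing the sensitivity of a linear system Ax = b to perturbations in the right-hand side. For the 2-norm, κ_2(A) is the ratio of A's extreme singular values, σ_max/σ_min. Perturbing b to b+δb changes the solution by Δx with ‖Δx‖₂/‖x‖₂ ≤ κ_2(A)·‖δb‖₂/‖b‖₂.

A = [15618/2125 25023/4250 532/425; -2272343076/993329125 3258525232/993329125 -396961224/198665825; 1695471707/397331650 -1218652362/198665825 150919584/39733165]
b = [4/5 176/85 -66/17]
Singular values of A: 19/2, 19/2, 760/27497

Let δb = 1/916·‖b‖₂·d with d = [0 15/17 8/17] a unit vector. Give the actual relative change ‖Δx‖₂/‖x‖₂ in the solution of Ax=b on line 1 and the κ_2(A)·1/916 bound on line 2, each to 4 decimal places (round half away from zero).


from the listed singular values, σ₁ = 19/2, σ_n = 760/27497
κ = σ_max/σ_min = (19/2)/(760/27497) = 343.7125
worst-case relative error ≤ 343.7125 × 1/916 = 0.3752
solve Ax = b  →  x = [-0.1709 0.3913 -0.1981]
‖b‖ = 4.4721, ‖x‖ = 0.4708
Δx = A⁻¹·δb where δb = 1/916·4.4721·d; ‖Δx‖ = 0.1766
realised ‖Δx‖/‖x‖ = 0.3752
realised/bound = 1 exactly: the bound is attained for this b and d

0.3752
0.3752


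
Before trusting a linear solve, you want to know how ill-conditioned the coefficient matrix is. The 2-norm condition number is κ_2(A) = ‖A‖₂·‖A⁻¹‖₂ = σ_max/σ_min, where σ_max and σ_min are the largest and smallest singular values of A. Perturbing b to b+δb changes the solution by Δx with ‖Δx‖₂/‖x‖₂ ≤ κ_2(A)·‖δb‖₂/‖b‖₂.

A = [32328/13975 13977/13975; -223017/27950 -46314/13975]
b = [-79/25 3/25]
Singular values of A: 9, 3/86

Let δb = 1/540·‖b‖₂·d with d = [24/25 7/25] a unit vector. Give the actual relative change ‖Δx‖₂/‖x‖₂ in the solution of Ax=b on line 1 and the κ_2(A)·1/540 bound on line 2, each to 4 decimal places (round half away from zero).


from the listed singular values, σ₁ = 9, σ_n = 3/86
κ_2(A) = 9 / (3/86) = 258.0000
perturbation bound = 258.0000·1/540 = 0.4778
solve Ax = b  →  x = [32.9744 -79.4274]
‖b‖₂ = 3.1623 and ‖x‖₂ = 86.0001
re-solving with b+δb shifts x by Δx of norm 0.1679
realised ‖Δx‖/‖x‖ = 0.0020
tightness: 0.0020 against a bound of 0.4778 (unrounded ratio ≈ 0.0041)

0.0020
0.4778


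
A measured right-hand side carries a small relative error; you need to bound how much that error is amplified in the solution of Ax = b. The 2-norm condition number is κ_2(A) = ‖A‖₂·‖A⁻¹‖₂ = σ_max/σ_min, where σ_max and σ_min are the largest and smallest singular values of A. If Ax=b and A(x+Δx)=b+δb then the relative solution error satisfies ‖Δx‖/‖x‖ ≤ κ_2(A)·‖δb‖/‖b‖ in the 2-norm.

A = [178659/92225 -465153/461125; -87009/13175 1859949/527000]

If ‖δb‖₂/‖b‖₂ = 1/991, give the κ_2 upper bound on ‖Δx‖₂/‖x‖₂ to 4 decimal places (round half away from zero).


0.3504

form AᵀA = [644602842/13608721 -13751380773/544348840; -13751380773/544348840 293373779049/21773953600] with trace 4583869641/75342400 and determinant 2313441/75342400
λ_max, λ_min = (4583869641/75342400 ± √21011163684892675281/5676477237760000)/2 = 1521/25, 1521/3013696
κ_2(A) = √(λ_max/λ_min) = √((1521/25) / (1521/3013696)) = 347.2000
perturbation bound = 347.2000·1/991 = 0.3504


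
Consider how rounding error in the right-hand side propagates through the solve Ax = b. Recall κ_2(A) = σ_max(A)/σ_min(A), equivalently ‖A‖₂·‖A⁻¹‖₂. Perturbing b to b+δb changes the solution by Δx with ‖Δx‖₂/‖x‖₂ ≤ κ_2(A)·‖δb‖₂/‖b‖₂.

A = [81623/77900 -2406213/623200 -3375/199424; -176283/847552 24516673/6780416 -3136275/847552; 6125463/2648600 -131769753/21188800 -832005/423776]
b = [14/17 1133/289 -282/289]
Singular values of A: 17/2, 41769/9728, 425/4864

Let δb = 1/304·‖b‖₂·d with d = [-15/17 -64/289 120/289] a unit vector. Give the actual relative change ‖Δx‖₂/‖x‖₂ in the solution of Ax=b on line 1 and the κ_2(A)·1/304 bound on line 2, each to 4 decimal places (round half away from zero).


σ_max = 17/2, σ_min = 425/4864
κ_2(A) = (17/2) / (425/4864) = 97.2800
κ_2(A)·‖δb‖/‖b‖ = 0.3200
solve Ax = b  →  x = [-21.3565 -5.9839 -5.7062]
‖b‖ = 4.1231, ‖x‖ = 22.9013
with δb = [-0.0120 -0.0030 0.0056], A·Δx = δb → ‖Δx‖ = 0.1552
realised ‖Δx‖/‖x‖ = 0.0068
tightness: 0.0068 against a bound of 0.3200 (unrounded ratio ≈ 0.0212)

0.0068
0.3200


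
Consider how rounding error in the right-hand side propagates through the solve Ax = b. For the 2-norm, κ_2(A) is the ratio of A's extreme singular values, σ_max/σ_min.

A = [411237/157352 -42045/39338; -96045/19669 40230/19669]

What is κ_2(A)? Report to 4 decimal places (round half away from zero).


284.8000

AᵀA = [2628003321/85673536 -273746385/21418384; -273746385/21418384 28517625/5354596]; tr = 18250209/506944, det = 2025/126736
eigenvalues of AᵀA: λ = (tr ± √(tr²−4·det))/2 = 36, 225/506944
κ = σ_max/σ_min = 6/(15/712) = 284.8000


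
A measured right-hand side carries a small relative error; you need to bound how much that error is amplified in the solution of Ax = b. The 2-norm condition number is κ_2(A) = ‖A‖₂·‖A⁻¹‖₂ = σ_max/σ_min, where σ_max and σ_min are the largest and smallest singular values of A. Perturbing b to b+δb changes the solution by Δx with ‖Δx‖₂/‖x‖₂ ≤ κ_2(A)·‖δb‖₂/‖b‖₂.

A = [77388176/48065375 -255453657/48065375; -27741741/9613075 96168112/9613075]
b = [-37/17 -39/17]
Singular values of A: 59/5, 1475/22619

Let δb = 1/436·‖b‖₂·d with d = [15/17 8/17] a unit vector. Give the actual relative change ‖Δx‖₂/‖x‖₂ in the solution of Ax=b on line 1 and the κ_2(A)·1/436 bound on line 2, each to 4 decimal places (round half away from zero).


0.0024
0.4150

largest singular value 59/5, smallest 1475/22619
κ_2(A) = (59/5) / (1475/22619) = 180.9520
perturbation bound = 180.9520·1/436 = 0.4150
solve Ax = b  →  x = [-44.1408 -12.9627]
‖b‖₂ = 3.1623 and ‖x‖₂ = 46.0048
with δb = [0.0064 0.0034], A·Δx = δb → ‖Δx‖ = 0.1112
relative error = 0.0024
tightness: 0.0024 against a bound of 0.4150 (unrounded ratio ≈ 0.0058)


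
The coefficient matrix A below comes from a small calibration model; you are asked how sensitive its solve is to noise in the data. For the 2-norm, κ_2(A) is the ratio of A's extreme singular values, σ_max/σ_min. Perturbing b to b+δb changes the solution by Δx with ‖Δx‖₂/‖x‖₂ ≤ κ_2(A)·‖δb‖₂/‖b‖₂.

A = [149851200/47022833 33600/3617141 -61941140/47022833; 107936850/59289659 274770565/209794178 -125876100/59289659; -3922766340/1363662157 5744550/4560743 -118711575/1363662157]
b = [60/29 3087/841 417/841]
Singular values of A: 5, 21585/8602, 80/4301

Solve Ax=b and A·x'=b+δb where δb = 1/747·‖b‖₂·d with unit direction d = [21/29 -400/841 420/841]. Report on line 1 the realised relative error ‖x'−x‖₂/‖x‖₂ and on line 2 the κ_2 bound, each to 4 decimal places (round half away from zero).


0.2283
0.3599

largest singular value 5, smallest 80/4301
κ = σ_max/σ_min = 5/(80/4301) = 268.8125
perturbation bound = 268.8125·1/747 = 0.3599
solve Ax = b  →  x = [0.2367 0.8657 -0.9919]
2-norm of b is 4.2426; of x, 1.3377
re-solving with b+δb shifts x by Δx of norm 0.3053
relative error = 0.2283
so the bound overstates the realised error by a factor of ≈ 1.5765 (computed from the unrounded values)


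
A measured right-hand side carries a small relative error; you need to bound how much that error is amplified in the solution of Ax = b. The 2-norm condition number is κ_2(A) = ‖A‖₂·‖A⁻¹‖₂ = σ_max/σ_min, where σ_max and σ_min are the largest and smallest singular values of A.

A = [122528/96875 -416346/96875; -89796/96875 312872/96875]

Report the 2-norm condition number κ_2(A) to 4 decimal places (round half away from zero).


310.0000

AᵀA = [923057296/375390625 -3164347872/375390625; -3164347872/375390625 10849315204/375390625]; tr = 18835796/600625, det = 153664/15015625
λ_max, λ_min = (18835796/600625 ± √354772443843216/360750390625)/2 = 784/25, 196/600625
κ_2(A) = √(λ_max/λ_min) = √((784/25) / (196/600625)) = 310.0000


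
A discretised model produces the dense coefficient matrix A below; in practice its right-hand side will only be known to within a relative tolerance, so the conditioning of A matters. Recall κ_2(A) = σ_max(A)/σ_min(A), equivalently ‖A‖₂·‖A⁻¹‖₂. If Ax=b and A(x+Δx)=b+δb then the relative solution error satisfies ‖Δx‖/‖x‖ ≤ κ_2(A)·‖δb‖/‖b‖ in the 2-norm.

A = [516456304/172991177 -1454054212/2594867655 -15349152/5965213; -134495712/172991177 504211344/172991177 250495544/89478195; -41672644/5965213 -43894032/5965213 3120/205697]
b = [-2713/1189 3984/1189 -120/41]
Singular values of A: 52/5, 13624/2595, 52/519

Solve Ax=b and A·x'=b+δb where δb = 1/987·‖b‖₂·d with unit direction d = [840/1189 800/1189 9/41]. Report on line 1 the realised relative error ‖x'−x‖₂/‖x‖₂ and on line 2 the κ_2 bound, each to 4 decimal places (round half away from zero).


0.0621
0.1052

σ_max = 52/5, σ_min = 52/519
κ = σ_max/σ_min = (52/5)/(52/519) = 103.8000
worst-case relative error ≤ 103.8000 × 1/987 = 0.1052
solve Ax = b  →  x = [-0.1816 0.5713 0.5517]
2-norm of b is 5.0000; of x, 0.8147
re-solving with b+δb shifts x by Δx of norm 0.0506
relative error = 0.0621
so the bound overstates the realised error by a factor of ≈ 1.6945 (computed from the unrounded values)


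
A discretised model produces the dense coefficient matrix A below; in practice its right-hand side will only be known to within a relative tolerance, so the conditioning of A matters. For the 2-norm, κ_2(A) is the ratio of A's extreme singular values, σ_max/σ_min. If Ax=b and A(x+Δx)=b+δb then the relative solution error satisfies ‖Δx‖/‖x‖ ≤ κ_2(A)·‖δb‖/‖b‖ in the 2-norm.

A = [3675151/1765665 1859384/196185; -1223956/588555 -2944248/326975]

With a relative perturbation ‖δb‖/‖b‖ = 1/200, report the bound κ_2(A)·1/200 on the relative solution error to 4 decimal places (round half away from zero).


0.9281

M = AᵀA = [1283678929/148279329 79191741832/2059435125; 79191741832/2059435125 195541127296/1144130625]. tr(M)=9899542321/55130625, det(M)=1289671744/1378265625
eigenvalues of AᵀA: λ = (tr ± √(tr²−4·det))/2 = 4489/25, 287296/55130625
κ = σ_max/σ_min = (67/5)/(536/7425) = 185.6250
κ_2(A)·‖δb‖/‖b‖ = 0.9281


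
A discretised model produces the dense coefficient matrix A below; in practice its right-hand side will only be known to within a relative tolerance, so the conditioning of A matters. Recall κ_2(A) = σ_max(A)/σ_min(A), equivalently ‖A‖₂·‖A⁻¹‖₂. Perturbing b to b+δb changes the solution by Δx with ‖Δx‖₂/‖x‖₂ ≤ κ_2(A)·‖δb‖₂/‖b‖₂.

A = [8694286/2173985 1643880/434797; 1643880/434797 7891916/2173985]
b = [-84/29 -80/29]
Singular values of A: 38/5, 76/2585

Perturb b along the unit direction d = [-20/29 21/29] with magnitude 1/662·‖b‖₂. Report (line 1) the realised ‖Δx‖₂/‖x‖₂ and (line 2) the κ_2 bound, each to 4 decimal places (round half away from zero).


0.3905
0.3905

largest singular value 38/5, smallest 76/2585
κ = σ_max/σ_min = (38/5)/(76/2585) = 258.5000
worst-case relative error ≤ 258.5000 × 1/662 = 0.3905
solve Ax = b  →  x = [-0.3811 -0.3630]
‖b‖₂ = 4.0000 and ‖x‖₂ = 0.5263
with δb = [-0.0042 0.0044], A·Δx = δb → ‖Δx‖ = 0.2055
dividing the unrounded norms, ‖Δx‖/‖x‖ = 0.3905
realised/bound = 1 exactly: the bound is attained for this b and d


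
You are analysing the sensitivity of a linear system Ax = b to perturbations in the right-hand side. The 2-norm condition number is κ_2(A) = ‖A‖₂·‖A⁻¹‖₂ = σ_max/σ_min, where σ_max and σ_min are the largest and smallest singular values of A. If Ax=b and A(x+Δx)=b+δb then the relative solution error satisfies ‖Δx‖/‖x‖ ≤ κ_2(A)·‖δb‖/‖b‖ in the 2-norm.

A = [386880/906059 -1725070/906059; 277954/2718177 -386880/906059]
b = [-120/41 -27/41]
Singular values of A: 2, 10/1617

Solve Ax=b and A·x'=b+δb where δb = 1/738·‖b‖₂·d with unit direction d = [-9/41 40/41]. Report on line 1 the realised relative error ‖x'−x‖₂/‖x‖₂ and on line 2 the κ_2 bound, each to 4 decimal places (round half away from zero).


σ_max = 2, σ_min = 10/1617
κ_2(A) = 2 / (10/1617) = 323.4000
κ_2(A)·‖δb‖/‖b‖ = 0.4382
solve Ax = b  →  x = [-0.3293 1.4634]
‖b‖ = 3.0000, ‖x‖ = 1.5000
with δb = [-0.0009 0.0040], A·Δx = δb → ‖Δx‖ = 0.6573
realised ‖Δx‖/‖x‖ = 0.4382
so the bound is sharp here: realised error equals the bound

0.4382
0.4382


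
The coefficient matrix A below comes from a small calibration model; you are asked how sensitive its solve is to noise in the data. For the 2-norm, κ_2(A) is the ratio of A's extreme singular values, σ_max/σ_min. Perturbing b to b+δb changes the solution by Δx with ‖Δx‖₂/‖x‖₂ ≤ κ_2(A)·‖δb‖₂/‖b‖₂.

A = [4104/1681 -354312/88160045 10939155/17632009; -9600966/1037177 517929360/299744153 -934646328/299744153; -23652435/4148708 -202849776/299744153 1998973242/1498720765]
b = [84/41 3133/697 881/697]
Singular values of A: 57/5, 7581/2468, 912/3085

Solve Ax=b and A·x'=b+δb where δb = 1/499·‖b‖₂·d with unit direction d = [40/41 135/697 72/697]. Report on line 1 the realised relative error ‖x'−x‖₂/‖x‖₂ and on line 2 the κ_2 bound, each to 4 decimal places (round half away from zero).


σ_max = 57/5, σ_min = 912/3085
condition number: (57/5) ÷ (912/3085) = 38.5625
perturbation bound = 38.5625·1/499 = 0.0773
solve Ax = b  →  x = [-0.2709 9.1399 4.4273]
‖b‖₂ = 5.0990 and ‖x‖₂ = 10.1593
re-solving with b+δb shifts x by Δx of norm 0.0346
dividing the unrounded norms, ‖Δx‖/‖x‖ = 0.0034
realised/bound (from unrounded values) ≈ 0.0440

0.0034
0.0773


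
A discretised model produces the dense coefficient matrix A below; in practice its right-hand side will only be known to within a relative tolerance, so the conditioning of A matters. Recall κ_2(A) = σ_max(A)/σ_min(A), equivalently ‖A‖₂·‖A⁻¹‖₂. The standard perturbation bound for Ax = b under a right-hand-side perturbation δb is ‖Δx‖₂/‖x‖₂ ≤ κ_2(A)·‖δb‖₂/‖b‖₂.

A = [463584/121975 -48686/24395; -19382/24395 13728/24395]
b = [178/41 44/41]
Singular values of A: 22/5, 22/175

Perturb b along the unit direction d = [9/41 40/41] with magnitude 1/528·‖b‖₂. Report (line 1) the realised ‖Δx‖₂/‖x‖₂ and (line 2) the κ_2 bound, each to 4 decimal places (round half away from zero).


0.0042
0.0663

σ_max = 22/5, σ_min = 22/175
condition number: (22/5) ÷ (22/175) = 35.0000
bound on ‖Δx‖/‖x‖: κ·ε = 35.0000·1/528 = 0.0663
solve Ax = b  →  x = [8.2888 13.6096]
‖b‖₂ = 4.4721 and ‖x‖₂ = 15.9350
with δb = [0.0019 0.0083], A·Δx = δb → ‖Δx‖ = 0.0674
relative error = 0.0042
realised/bound (from unrounded values) ≈ 0.0638


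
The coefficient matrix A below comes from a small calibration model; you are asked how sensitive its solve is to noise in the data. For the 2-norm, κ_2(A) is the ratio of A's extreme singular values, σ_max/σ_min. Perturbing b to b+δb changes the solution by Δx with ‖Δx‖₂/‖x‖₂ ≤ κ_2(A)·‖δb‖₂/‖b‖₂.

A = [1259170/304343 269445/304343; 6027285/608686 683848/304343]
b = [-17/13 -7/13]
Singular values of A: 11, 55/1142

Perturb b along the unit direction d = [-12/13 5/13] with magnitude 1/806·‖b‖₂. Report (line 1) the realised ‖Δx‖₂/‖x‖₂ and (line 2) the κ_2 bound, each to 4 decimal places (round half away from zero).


σ_max = 11, σ_min = 55/1142
κ = σ_max/σ_min = 11/(55/1142) = 228.4000
perturbation bound = 228.4000·1/806 = 0.2834
solve Ax = b  →  x = [-4.6466 20.2373]
‖b‖ = 1.4142, ‖x‖ = 20.7638
Δx = A⁻¹·δb where δb = 1/806·1.4142·d; ‖Δx‖ = 0.0364
dividing the unrounded norms, ‖Δx‖/‖x‖ = 0.0018
realised/bound (from unrounded values) ≈ 0.0062

0.0018
0.2834


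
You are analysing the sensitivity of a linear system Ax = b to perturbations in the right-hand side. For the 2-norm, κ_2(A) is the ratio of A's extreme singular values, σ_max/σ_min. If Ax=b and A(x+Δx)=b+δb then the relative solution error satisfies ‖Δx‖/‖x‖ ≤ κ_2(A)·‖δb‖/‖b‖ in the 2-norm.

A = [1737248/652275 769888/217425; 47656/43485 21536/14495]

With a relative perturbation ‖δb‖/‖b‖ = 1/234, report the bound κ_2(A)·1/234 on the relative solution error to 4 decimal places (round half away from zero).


AᵀA = [20881815616/2517530625 9280522496/839176875; 9280522496/839176875 4124747776/279725625]; tr = 2320181824/100701225, det = 65536/11189025
solving λ² − 2320181824/100701225·λ + 65536/11189025 = 0 gives λ = 576/25, 1024/4028049
so κ_2 = √((576/25) / (1024/4028049)) = 301.0500
worst-case relative error ≤ 301.0500 × 1/234 = 1.2865

1.2865
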